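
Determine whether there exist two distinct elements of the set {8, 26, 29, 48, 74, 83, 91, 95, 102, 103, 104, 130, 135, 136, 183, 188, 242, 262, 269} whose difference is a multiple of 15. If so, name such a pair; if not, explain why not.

8 and 83 are such a pair.

8 mod 15 = 8 and 83 mod 15 = 8, so 83 − 8 = 75 = 5·15.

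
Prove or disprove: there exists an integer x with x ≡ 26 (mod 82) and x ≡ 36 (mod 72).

x = 108

Here gcd(82, 72) = 2, and both 26 and 36 leave remainder 0 mod 2, so the system is consistent.
The integers ≡ 26 (mod 82) are 26, 108, …; their remainders mod 72 are 26, 36, so x = 108 is the first that is ≡ 36 (mod 72).
Check: 108 mod 82 = 26, 108 mod 72 = 36. ✓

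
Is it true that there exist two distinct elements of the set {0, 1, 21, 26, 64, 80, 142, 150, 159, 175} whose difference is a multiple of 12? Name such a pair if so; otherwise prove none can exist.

Residues mod 12: 0↦0, 1↦1, 21↦9, 26↦2, 64↦4, 80↦8, 142↦10, 150↦6, 159↦3, 175↦7.
No residue repeats among the 10 elements, so no pair has difference ≡ 0 (mod 12).

There is no such pair.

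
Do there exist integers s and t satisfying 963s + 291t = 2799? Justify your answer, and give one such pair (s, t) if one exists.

gcd(963, 291) = 3, and 3 divides 2799, so integer solutions exist.
Dividing through by 3 reduces the equation to 321s + 97t = 933.
Dividing repeatedly: 321 = 3·97 + 30, 97 = 3·30 + 7, 30 = 4·7 + 2, 7 = 3·2 + 1, 2 = 2·1 + 0.
Unwinding: 1 = 7 − 3·2 = 7 − 3·(30 − 4·7) = −3·30 + 13·7 = −3·30 + 13·(97 − 3·30) = 13·97 − 42·30 = 13·97 − 42·(321 − 3·97) = −42·321 + 139·97, i.e. 321·(-42) + 97·139 = 1.
Scaling by 933 gives the particular solution (s, t) = (-39186, 129687).
Adding 404·97 to s and subtracting 404·321 from t gives the tidier solution (2, 3).
Indeed 963·2 + 291·3 = 1926 + 873 = 2799.

s = 2, t = 3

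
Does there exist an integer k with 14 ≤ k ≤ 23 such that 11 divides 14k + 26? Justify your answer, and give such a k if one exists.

For k = 14, 15, 16 the values 222, 236, 250 are not multiples of 11. k = 17 works, since 14·17 + 26 = 264 = 24·11.

k = 17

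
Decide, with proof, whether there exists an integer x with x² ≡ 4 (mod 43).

Take x = 41. Then 41² = 1681 = 39·43 + 4, so 41² ≡ 4 (mod 43).

x = 41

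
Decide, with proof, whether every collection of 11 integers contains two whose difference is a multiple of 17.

Try 11 consecutive integers, 19, 20, …, 29. Their remainders mod 17 are 2, 3, 4, 5, 6, 7, 8, 9, 10, 11, 12 — pairwise different, as any 11 ≤ 17 consecutive integers have distinct residues.
No two share a residue, so no pair has difference divisible by 17; the claim fails for this set.

No; for instance {19, 20, 21, 22, 23, 24, 25, 26, 27, 28, 29} is a counterexample.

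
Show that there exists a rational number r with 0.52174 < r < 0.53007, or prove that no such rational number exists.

Scale by 17: the interval becomes (8.86958, 9.01119), which contains the integer 9.
So r = 9/17 works: it is a ratio of integers, and dividing 17·0.52174 < 9 < 17·0.53007 through by 17 gives 0.52174 < 9/17 < 0.53007.

r = 9/17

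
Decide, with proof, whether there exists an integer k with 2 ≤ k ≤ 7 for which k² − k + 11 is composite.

No, no such integer k in that range exists.

The values for k = 2, 3, …, 7 are 13, 17, 23, 31, 41, 53, and each of these is prime.
So no value in the range makes the expression composite.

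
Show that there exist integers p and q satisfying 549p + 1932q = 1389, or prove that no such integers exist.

Every value of 549p + 1932q is a multiple of gcd(549, 1932) = 3; since 3 ∣ 1389, solutions exist.
Dividing through by 3 reduces the equation to 183p + 644q = 463.
Dividing repeatedly: 644 = 3·183 + 95, 183 = 1·95 + 88, 95 = 1·88 + 7, 88 = 12·7 + 4, 7 = 1·4 + 3, 4 = 1·3 + 1, 3 = 3·1 + 0.
Back-substituting, 1 = 4 − 1·3 = 4 − (7 − 1·4) = −7 + 2·4 = −7 + 2·(88 − 12·7) = 2·88 − 25·7 = 2·88 − 25·(95 − 1·88) = −25·95 + 27·88 = −25·95 + 27·(183 − 1·95) = 27·183 − 52·95 = 27·183 − 52·(644 − 3·183) = −52·644 + 183·183; that is, 183·183 + 644·(-52) = 1.
Scaling by 463 gives the particular solution (p, q) = (84729, -24076).
The general solution is p = 84729 + 644k, q = -24076 − 183k; taking k = -131 gives the smaller pair p = 365, q = -103.
Check: 549·365 + 1932·(-103) = 200385 − 198996 = 1389. ✓

p = 365, q = -103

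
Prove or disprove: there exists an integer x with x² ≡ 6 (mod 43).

x = 7

Take x = 7. Then 7² = 49 = 1·43 + 6, so 7² ≡ 6 (mod 43).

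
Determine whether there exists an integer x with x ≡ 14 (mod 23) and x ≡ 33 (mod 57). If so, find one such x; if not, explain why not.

gcd(23, 57) = 1, so the Chinese Remainder Theorem guarantees exactly one residue class mod 1311 satisfying both.
Any solution of the first congruence is x = 14 + 23t; substituting into the second, 23t ≡ 33 − 14 ≡ 19 (mod 57).
Since 23·5 = 115 = 2·57 + 1, the inverse of 23 mod 57 is 5.
Therefore t ≡ 5·19 = 95 ≡ 38 (mod 57).
With t = 38: x = 14 + 23·38 = 888.
Check: 888 mod 23 = 14, 888 mod 57 = 33. ✓

x = 888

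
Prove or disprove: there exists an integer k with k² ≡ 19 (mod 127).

k = 107

k = 107 works: 107² = 11449, and 11449 − 19 = 11430 = 90·127.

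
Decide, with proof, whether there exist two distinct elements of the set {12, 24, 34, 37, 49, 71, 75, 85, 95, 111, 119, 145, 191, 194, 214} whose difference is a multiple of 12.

12 and 24 are such a pair.

12 mod 12 = 0 and 24 mod 12 = 0, so 24 − 12 = 12 = 1·12.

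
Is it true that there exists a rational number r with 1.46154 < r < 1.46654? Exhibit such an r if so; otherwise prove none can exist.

Multiplying by 28: 28·1.46154 = 40.92312 and 28·1.46654 = 41.06312, so the integer 41 lies strictly between them.
So r = 41/28 works: it is a ratio of integers, and dividing 28·1.46154 < 41 < 28·1.46654 through by 28 gives 1.46154 < 41/28 < 1.46654.

r = 41/28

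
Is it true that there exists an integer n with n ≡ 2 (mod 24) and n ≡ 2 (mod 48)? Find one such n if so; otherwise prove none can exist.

n = 2

Here gcd(24, 48) = 24, and both 2 and 2 leave remainder 2 mod 24, so the system is consistent.
In fact n = 2 itself already satisfies 2 mod 48 = 2.
Verify: 2 = 0·24 + 2 and 2 = 0·48 + 2. ✓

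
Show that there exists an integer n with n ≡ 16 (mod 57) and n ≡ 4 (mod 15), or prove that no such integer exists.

n = 244

gcd(57, 15) = 3. A simultaneous solution exists iff 16 ≡ 4 (mod 3); here 16 mod 3 = 1 = 4 mod 3, so it does.
List candidates n ≡ 16 (mod 57): 16, 73, 130, 187, 244. Modulo 15 these are 1, 13, 10, 7, 4; 244 gives 4 as required.
Indeed 244 ≡ 16 (mod 57) and 244 ≡ 4 (mod 15).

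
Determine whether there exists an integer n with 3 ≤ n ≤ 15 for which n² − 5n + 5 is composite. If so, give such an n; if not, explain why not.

At n = 10: 10² − 5·10 + 5 = 55 = 5·11, which is composite.

n = 10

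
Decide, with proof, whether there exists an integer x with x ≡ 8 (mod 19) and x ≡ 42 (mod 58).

x = 274

The moduli 19 and 58 are coprime, so by the Chinese Remainder Theorem a unique solution modulo 1102 exists.
Write x = 8 + 19t and require 8 + 19t ≡ 42 (mod 58), i.e. 19t ≡ 34 (mod 58).
Invert 19 mod 58 by the Euclidean algorithm: 58 = 3·19 + 1, 19 = 19·1 + 0; back-substituting, 1 = 58 − 3·19. Hence 19·(-3) ≡ 1, so 19⁻¹ ≡ -3 ≡ 55 (mod 58).
Multiplying by 55: t ≡ 55·34 = 1870 ≡ 14 (mod 58).
With t = 14: x = 8 + 19·14 = 274.
Indeed 274 ≡ 8 (mod 19) and 274 ≡ 42 (mod 58).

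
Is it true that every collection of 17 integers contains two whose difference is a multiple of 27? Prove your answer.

Take the 17 consecutive integers 95, 96, …, 111: their residues mod 27 are all distinct because 17 ≤ 27.
No two share a residue, so no pair has difference divisible by 27; the claim fails for this set.

No, the set {95, 96, 97, 98, 99, 100, 101, 102, 103, 104, 105, 106, 107, 108, 109, 110, 111} is a counterexample.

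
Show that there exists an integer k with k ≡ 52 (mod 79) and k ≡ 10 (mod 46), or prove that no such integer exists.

gcd(79, 46) = 1, so the Chinese Remainder Theorem guarantees exactly one residue class mod 3634 satisfying both.
Write k = 52 + 79t and require 52 + 79t ≡ 10 (mod 46), i.e. 79t ≡ 4 (mod 46).
79 ≡ 33 (mod 46), so this reads 33t ≡ 4 (mod 46). Note 33·7 = 231 ≡ 1 (mod 46) (as 231 − 1 = 5·46), so 33⁻¹ ≡ 7.
Multiplying by 7: t ≡ 7·4 = 28 (mod 46).
Taking t = 28 gives k = 52 + 79·28 = 2264.
Check: 2264 mod 79 = 52, 2264 mod 46 = 10. ✓

k = 2264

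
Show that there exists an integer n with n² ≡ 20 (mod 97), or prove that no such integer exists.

Apply Euler's criterion with the prime 97: 20 is a quadratic residue iff 20^48 ≡ 1 (mod 97), and a non-residue iff it is ≡ −1.
Repeated squaring mod 97: 20^2 = 400 ≡ 12; 20^4 ≡ 12² = 144 ≡ 47; 20^8 ≡ 47² = 2209 ≡ 75; 20^16 ≡ 75² = 5625 ≡ 96; 20^32 ≡ 96² = 9216 ≡ 1.
Since 48 = 32 + 16, 20^48 ≡ 1 · 96; multiplying out mod 97: 1·96 = 96 ≡ 96. Thus 20^48 ≡ 96 ≡ −1 (mod 97).
By Euler's criterion 20 is a quadratic non-residue mod 97: no n satisfies n² ≡ 20 (mod 97).

No, no such integer exists.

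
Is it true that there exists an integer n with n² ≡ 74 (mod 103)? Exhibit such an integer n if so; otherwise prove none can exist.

103 is prime, so by Euler's criterion 74 is a square mod 103 iff 74^((103−1)/2) = 74^51 ≡ 1 (mod 103).
Repeated squaring mod 103: 74^2 = 5476 ≡ 17; 74^4 ≡ 17² = 289 ≡ 83; 74^8 ≡ 83² = 6889 ≡ 91; 74^16 ≡ 91² = 8281 ≡ 41; 74^32 ≡ 41² = 1681 ≡ 33.
Since 51 = 32 + 16 + 2 + 1, 74^51 ≡ 33 · 41 · 17 · 74; multiplying out mod 103: 33·41 = 1353 ≡ 14, then 14·17 = 238 ≡ 32, then 32·74 = 2368 ≡ 102. Thus 74^51 ≡ 102 ≡ −1 (mod 103).
The value −1 means 74 is a non-residue modulo 103, so n² ≡ 74 (mod 103) is impossible.

No, no such integer exists.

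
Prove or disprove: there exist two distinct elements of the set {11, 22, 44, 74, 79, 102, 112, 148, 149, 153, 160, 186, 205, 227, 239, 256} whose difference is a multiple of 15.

Reduce each element mod 15: 11↦11, 22↦7, 44↦14, 74↦14, 79↦4, 102↦12, 112↦7, 148↦13, 149↦14, 153↦3, 160↦10, 186↦6, 205↦10, 227↦2, 239↦14, 256↦1. The residue 7 repeats (at 22 and 112), and 112 − 22 = 90 = 6·15.

22 and 112 are such a pair.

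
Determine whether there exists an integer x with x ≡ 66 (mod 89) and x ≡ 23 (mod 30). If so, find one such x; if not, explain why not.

x = 1223

The moduli 89 and 30 are coprime, so by the Chinese Remainder Theorem a unique solution modulo 2670 exists.
Any solution of the first congruence is x = 66 + 89t; substituting into the second, 89t ≡ 23 − 66 ≡ 17 (mod 30).
89 ≡ 29 (mod 30), so this reads 29t ≡ 17 (mod 30). Note 29·29 = 841 ≡ 1 (mod 30) (as 841 − 1 = 28·30), so 29⁻¹ ≡ 29.
Multiplying by 29: t ≡ 29·17 = 493 ≡ 13 (mod 30).
Taking t = 13 gives x = 66 + 89·13 = 1223.
Verify: 1223 = 13·89 + 66 and 1223 = 40·30 + 23. ✓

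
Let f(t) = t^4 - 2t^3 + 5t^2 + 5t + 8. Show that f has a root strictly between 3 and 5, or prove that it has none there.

f has no root in that interval.

The endpoint values f(3) = 95 and f(5) = 533 are both positive. Claim: f(t) > 0 for every t in (3, 5).
Shift to the endpoint 3: with t = 3 + u (0 < u < 2), one computes f(3 + u) = u^4 + 10u^3 + 41u^2 + 89u + 95.
The nonzero coefficients here are all positive, so for u > 0 every term is positive (or zero), and the constant term 95 is strictly positive.
Therefore f(t) > 0 throughout (3, 5), and f has no zero there.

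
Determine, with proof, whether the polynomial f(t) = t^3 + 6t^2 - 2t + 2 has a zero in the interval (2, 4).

No such root exists.

The endpoint values f(2) = 30 and f(4) = 154 are both positive. Claim: f(t) > 0 for every t in (2, 4).
Shift to the endpoint 2: with t = 2 + u (0 < u < 2), one computes f(2 + u) = u^3 + 12u^2 + 34u + 30.
All 4 nonzero coefficients of this polynomial in u are positive; hence for u > 0 the value is a sum of positive terms (the constant 30 among them).
So f is strictly positive on (2, 4); no root exists in the interval.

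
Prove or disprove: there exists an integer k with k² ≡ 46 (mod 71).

Apply Euler's criterion with the prime 71: 46 is a quadratic residue iff 46^35 ≡ 1 (mod 71), and a non-residue iff it is ≡ −1.
Repeated squaring mod 71: 46^2 = 2116 ≡ 57; 46^4 ≡ 57² = 3249 ≡ 54; 46^8 ≡ 54² = 2916 ≡ 5; 46^16 ≡ 5² = 25 ≡ 25; 46^32 ≡ 25² = 625 ≡ 57.
Since 35 = 32 + 2 + 1, 46^35 ≡ 57 · 57 · 46; multiplying out mod 71: 57·57 = 3249 ≡ 54, then 54·46 = 2484 ≡ 70. Thus 46^35 ≡ 70 ≡ −1 (mod 71).
The value −1 means 46 is a non-residue modulo 71, so k² ≡ 46 (mod 71) is impossible.

No, no such integer exists.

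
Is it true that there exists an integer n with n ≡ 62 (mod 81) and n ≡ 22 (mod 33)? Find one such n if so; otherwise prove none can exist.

There is no such integer.

gcd(81, 33) = 3. If n ≡ 62 (mod 81) and n ≡ 22 (mod 33), then n ≡ 62 (mod 3) and n ≡ 22 (mod 3).
However 62 ≡ 2 and 22 ≡ 1 (mod 3), and 2 ≠ 1.
Hence the system has no solution.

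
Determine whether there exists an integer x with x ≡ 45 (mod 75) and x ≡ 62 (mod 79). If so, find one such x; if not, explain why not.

The moduli 75 and 79 are coprime, so by the Chinese Remainder Theorem a unique solution modulo 5925 exists.
Write x = 45 + 75t and require 45 + 75t ≡ 62 (mod 79), i.e. 75t ≡ 17 (mod 79).
Note 75·59 = 4425 ≡ 1 (mod 79) (as 4425 − 1 = 56·79), so 75⁻¹ ≡ 59.
Therefore t ≡ 59·17 = 1003 ≡ 55 (mod 79).
With t = 55: x = 45 + 75·55 = 4170.
Indeed 4170 ≡ 45 (mod 75) and 4170 ≡ 62 (mod 79).

x = 4170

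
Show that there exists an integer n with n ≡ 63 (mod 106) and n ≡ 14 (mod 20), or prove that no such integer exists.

There is no such integer.

gcd(106, 20) = 2. If n ≡ 63 (mod 106) and n ≡ 14 (mod 20), then n ≡ 63 (mod 2) and n ≡ 14 (mod 2).
However 63 ≡ 1 and 14 ≡ 0 (mod 2), and 1 ≠ 0.
So no integer satisfies both congruences.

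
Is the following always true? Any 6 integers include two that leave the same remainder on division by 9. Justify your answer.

Take the 6 consecutive integers 21, 22, …, 26: their residues mod 9 are all distinct because 6 ≤ 9.
Hence this collection has no pair with equal remainders mod 9, disproving the claim.

No, the set {21, 22, 23, 24, 25, 26} is a counterexample.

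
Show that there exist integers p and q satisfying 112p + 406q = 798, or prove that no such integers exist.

gcd(112, 406) = 14, and 14 divides 798, so integer solutions exist.
Dividing through by 14 reduces the equation to 8p + 29q = 57.
Dividing repeatedly: 29 = 3·8 + 5, 8 = 1·5 + 3, 5 = 1·3 + 2, 3 = 1·2 + 1, 2 = 2·1 + 0.
Back-substituting, 1 = 3 − 1·2 = 3 − (5 − 1·3) = −5 + 2·3 = −5 + 2·(8 − 1·5) = 2·8 − 3·5 = 2·8 − 3·(29 − 3·8) = −3·29 + 11·8; that is, 8·11 + 29·(-3) = 1.
Times 57: 8·627 + 29·(-171) = 57, so (627, -171) solves it.
Shifting by a multiple of (29, −8) keeps it a solution: p = 627 − 21·29 = 18, q = -171 + 21·8 = -3.
Check: 112·18 + 406·(-3) = 2016 − 1218 = 798. ✓

p = 18, q = -3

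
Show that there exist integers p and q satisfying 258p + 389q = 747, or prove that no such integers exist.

258 and 389 are coprime, so 258p + 389q ranges over all of ℤ.
Euclidean algorithm: 389 = 1·258 + 131, 258 = 1·131 + 127, 131 = 1·127 + 4, 127 = 31·4 + 3, 4 = 1·3 + 1, 3 = 3·1 + 0.
Working back up the chain: 1 = 4 − 1·3 = 4 − (127 − 31·4) = −127 + 32·4 = −127 + 32·(131 − 1·127) = 32·131 − 33·127 = 32·131 − 33·(258 − 1·131) = −33·258 + 65·131 = −33·258 + 65·(389 − 1·258) = 65·389 − 98·258. So 258·(-98) + 389·65 = 1.
Times 747: 258·(-73206) + 389·48555 = 747, so (-73206, 48555) solves it.
Shifting by a multiple of (389, −258) keeps it a solution: p = -73206 + 189·389 = 315, q = 48555 − 189·258 = -207.
Indeed 258·315 + 389·(-207) = 81270 − 80523 = 747.

p = 315, q = -207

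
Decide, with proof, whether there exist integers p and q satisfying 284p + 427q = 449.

p = 394, q = -261

284 and 427 are coprime, so 284p + 427q ranges over all of ℤ.
Dividing repeatedly: 427 = 1·284 + 143, 284 = 1·143 + 141, 143 = 1·141 + 2, 141 = 70·2 + 1, 2 = 2·1 + 0.
Unwinding: 1 = 141 − 70·2 = 141 − 70·(143 − 1·141) = −70·143 + 71·141 = −70·143 + 71·(284 − 1·143) = 71·284 − 141·143 = 71·284 − 141·(427 − 1·284) = −141·427 + 212·284, i.e. 284·212 + 427·(-141) = 1.
Times 449: 284·95188 + 427·(-63309) = 449, so (95188, -63309) solves it.
The general solution is p = 95188 + 427k, q = -63309 − 284k; taking k = -222 gives the smaller pair p = 394, q = -261.
Indeed 284·394 + 427·(-261) = 111896 − 111447 = 449.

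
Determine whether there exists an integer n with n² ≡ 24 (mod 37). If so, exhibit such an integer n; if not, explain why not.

No such integer exists.

Apply Euler's criterion with the prime 37: 24 is a quadratic residue iff 24^18 ≡ 1 (mod 37), and a non-residue iff it is ≡ −1.
Repeated squaring mod 37: 24^2 = 576 ≡ 21; 24^4 ≡ 21² = 441 ≡ 34; 24^8 ≡ 34² = 1156 ≡ 9; 24^16 ≡ 9² = 81 ≡ 7.
Since 18 = 16 + 2, 24^18 ≡ 7 · 21; multiplying out mod 37: 7·21 = 147 ≡ 36. Thus 24^18 ≡ 36 ≡ −1 (mod 37).
By Euler's criterion 24 is a quadratic non-residue mod 37: no n satisfies n² ≡ 24 (mod 37).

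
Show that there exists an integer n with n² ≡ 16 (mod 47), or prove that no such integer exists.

Take n = 43. Then 43² = 1849 = 39·47 + 16, so 43² ≡ 16 (mod 47).

n = 43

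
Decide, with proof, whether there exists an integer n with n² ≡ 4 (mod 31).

Take n = 29. Then 29² = 841 = 27·31 + 4, so 29² ≡ 4 (mod 31).

n = 29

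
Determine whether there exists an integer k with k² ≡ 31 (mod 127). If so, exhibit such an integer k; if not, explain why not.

k = 83

k = 83 works: 83² = 6889, and 6889 − 31 = 6858 = 54·127.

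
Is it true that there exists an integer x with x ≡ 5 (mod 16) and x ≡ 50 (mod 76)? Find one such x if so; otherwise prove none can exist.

No, no such integer exists.

gcd(16, 76) = 4. If x ≡ 5 (mod 16) and x ≡ 50 (mod 76), then x ≡ 5 (mod 4) and x ≡ 50 (mod 4).
However 5 ≡ 1 and 50 ≡ 2 (mod 4), and 1 ≠ 2.
Hence the system has no solution.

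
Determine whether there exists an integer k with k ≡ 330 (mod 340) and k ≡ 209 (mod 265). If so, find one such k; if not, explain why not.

gcd(340, 265) = 5. If k ≡ 330 (mod 340) and k ≡ 209 (mod 265), then k ≡ 330 (mod 5) and k ≡ 209 (mod 5).
These are incompatible: 330 − 209 = 121 is not divisible by 5.
So no integer satisfies both congruences.

No, no such integer exists.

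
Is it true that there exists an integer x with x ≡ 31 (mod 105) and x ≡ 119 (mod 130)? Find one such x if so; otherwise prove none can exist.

Reduce both congruences modulo 5, which divides 105 and 130: they say x ≡ 31 (mod 5) and x ≡ 119 (mod 5).
These are incompatible: 31 − 119 = -88 is not divisible by 5.
Therefore no such x exists.

No, no such integer exists.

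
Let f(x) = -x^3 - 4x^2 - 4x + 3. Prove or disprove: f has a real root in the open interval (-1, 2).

Yes, f has a root in the interval.

f(-1) = 4 and f(2) = -29, which have opposite signs.
As a polynomial, f is continuous on every closed interval.
By the Intermediate Value Theorem, f takes the value 0 somewhere in the open interval.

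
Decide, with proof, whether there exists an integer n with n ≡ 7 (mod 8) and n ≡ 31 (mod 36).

gcd(8, 36) = 4. A simultaneous solution exists iff 7 ≡ 31 (mod 4); here 7 mod 4 = 3 = 31 mod 4, so it does.
The integers ≡ 7 (mod 8) are 7, 15, 23, 31, …; their remainders mod 36 are 7, 15, 23, 31, so n = 31 is the first that is ≡ 31 (mod 36).
Check: 31 mod 8 = 7, 31 mod 36 = 31. ✓

n = 31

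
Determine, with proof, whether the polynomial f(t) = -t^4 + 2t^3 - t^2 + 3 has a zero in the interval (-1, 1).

f(-1) = -1 and f(1) = 3, which have opposite signs.
As a polynomial, f is continuous on every closed interval.
By the Intermediate Value Theorem f must vanish at some point of (-1, 1).

Such a root exists.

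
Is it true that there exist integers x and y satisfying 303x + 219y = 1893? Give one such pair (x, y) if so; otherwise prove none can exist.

x = 46, y = -55

Since gcd(303, 219) = 3 and 1893 = 3·631, Bézout's identity guarantees a solution.
Dividing through by 3 reduces the equation to 101x + 73y = 631.
Dividing repeatedly: 101 = 1·73 + 28, 73 = 2·28 + 17, 28 = 1·17 + 11, 17 = 1·11 + 6, 11 = 1·6 + 5, 6 = 1·5 + 1, 5 = 5·1 + 0.
Unwinding: 1 = 6 − 1·5 = 6 − (11 − 1·6) = −11 + 2·6 = −11 + 2·(17 − 1·11) = 2·17 − 3·11 = 2·17 − 3·(28 − 1·17) = −3·28 + 5·17 = −3·28 + 5·(73 − 2·28) = 5·73 − 13·28 = 5·73 − 13·(101 − 1·73) = −13·101 + 18·73, i.e. 101·(-13) + 73·18 = 1.
Multiplying through by 631: x = (-13)·631 = -8203, y = 18·631 = 11358 is a solution.
Shifting by a multiple of (73, −101) keeps it a solution: x = -8203 + 113·73 = 46, y = 11358 − 113·101 = -55.
Check: 303·46 + 219·(-55) = 13938 − 12045 = 1893. ✓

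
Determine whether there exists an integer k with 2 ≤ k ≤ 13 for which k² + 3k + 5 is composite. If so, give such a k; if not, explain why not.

k = 2

At k = 2: 2² + 3·2 + 5 = 15 = 3·5, which is composite.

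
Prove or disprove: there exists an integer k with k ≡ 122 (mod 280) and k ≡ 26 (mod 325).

There is no such integer.

Both moduli are multiples of 5 = gcd(280, 325), so any solution would satisfy k ≡ 122 and k ≡ 26 modulo 5 simultaneously.
These are incompatible: 122 − 26 = 96 is not divisible by 5.
So no integer satisfies both congruences.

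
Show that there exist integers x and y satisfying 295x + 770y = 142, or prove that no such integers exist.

There are no such integers.

gcd(295, 770) = 5, so every integer of the form 295x + 770y is a multiple of 5.
However 142 leaves remainder 2 on division by 5.
Hence no integers x, y satisfy the equation.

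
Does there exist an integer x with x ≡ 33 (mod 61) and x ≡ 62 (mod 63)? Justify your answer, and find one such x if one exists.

gcd(61, 63) = 1, so the Chinese Remainder Theorem guarantees exactly one residue class mod 3843 satisfying both.
Any solution of the first congruence is x = 33 + 61t; substituting into the second, 61t ≡ 62 − 33 ≡ 29 (mod 63).
To invert 61 modulo 63: 63 = 1·61 + 2, 61 = 30·2 + 1, 2 = 2·1 + 0, and unwinding, 1 = 61 − 30·2 = 61 − 30·(63 − 1·61) = −30·63 + 31·61. Thus 61⁻¹ ≡ 31 (mod 63).
Multiplying by 31: t ≡ 31·29 = 899 ≡ 17 (mod 63).
With t = 17: x = 33 + 61·17 = 1070.
Indeed 1070 ≡ 33 (mod 61) and 1070 ≡ 62 (mod 63).

x = 1070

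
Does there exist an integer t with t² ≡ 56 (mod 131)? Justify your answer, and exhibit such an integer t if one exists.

131 is prime, so by Euler's criterion 56 is a square mod 131 iff 56^((131−1)/2) = 56^65 ≡ 1 (mod 131).
Squaring successively (mod 131): 56^2 = 3136 ≡ 123; 56^4 ≡ 123² = 15129 ≡ 64; 56^8 ≡ 64² = 4096 ≡ 35; 56^16 ≡ 35² = 1225 ≡ 46; 56^32 ≡ 46² = 2116 ≡ 20; 56^64 ≡ 20² = 400 ≡ 7.
Since 65 = 64 + 1, 56^65 ≡ 7 · 56; multiplying out mod 131: 7·56 = 392 ≡ 130. Thus 56^65 ≡ 130 ≡ −1 (mod 131).
By Euler's criterion 56 is a quadratic non-residue mod 131: no t satisfies t² ≡ 56 (mod 131).

No such integer exists.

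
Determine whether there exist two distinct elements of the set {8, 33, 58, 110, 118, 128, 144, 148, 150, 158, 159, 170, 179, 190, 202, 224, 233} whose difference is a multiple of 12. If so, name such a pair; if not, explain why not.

Yes: 8 and 128.

Both 8 and 128 leave remainder 8 on division by 12; their difference 120 = 10·12 is a multiple of 12.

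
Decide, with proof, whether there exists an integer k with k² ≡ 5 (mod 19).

k = 10

Take k = 10. Then 10² = 100 = 5·19 + 5, so 10² ≡ 5 (mod 19).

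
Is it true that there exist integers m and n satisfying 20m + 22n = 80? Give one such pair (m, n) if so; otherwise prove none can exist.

m = 4, n = 0

Since gcd(20, 22) = 2 and 80 = 2·40, Bézout's identity guarantees a solution.
Dividing through by 2 reduces the equation to 10m + 11n = 40.
Run the Euclidean algorithm on 11 and 10: 11 = 1·10 + 1, 10 = 10·1 + 0.
Working back up the chain: 1 = 11 − 1·10. So 10·(-1) + 11·1 = 1.
Times 40: 10·(-40) + 11·40 = 40, so (-40, 40) solves it.
The general solution is m = -40 + 11k, n = 40 − 10k; taking k = 4 gives the smaller pair m = 4, n = 0.
Indeed 20·4 + 22·0 = 80 + 0 = 80.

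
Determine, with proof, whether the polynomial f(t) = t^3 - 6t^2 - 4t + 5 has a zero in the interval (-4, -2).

The endpoint values f(-4) = -139 and f(-2) = -19 are both negative. Claim: f(t) < 0 for every t in (-4, -2).
Shift to the endpoint -2: with t = -2 − u (0 < u < 2), one computes f(-2 − u) = -u^3 - 12u^2 - 32u - 19.
The nonzero coefficients here are all negative, so for u > 0 every term is negative (or zero), and the constant term -19 is strictly negative.
So f is strictly negative on (-4, -2); no root exists in the interval.

f has no root in that interval.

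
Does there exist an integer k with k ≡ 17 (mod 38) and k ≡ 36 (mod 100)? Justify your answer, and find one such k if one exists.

No such integer exists.

Reduce both congruences modulo 2, which divides 38 and 100: they say k ≡ 17 (mod 2) and k ≡ 36 (mod 2).
These are incompatible: 17 − 36 = -19 is not divisible by 2.
Therefore no such k exists.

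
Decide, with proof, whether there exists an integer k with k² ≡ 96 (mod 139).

k = 42

k = 42 works: 42² = 1764, and 1764 − 96 = 1668 = 12·139.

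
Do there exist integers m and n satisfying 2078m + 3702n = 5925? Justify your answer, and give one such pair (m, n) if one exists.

Any value of 2078m + 3702n is a multiple of gcd(2078, 3702) = 2.
But 5925 = 2·2962 + 1, so 2 ∤ 5925.
Therefore 2078m + 3702n = 5925 has no solution in integers.

No such integers exist.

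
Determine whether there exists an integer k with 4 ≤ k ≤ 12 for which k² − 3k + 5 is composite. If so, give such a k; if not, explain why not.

k = 7

At k = 7: 7² − 3·7 + 5 = 33 = 3·11, which is composite.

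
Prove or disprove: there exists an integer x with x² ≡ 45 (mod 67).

There is no such integer.

67 is prime, so by Euler's criterion 45 is a square mod 67 iff 45^((67−1)/2) = 45^33 ≡ 1 (mod 67).
Squaring successively (mod 67): 45^2 = 2025 ≡ 15; 45^4 ≡ 15² = 225 ≡ 24; 45^8 ≡ 24² = 576 ≡ 40; 45^16 ≡ 40² = 1600 ≡ 59; 45^32 ≡ 59² = 3481 ≡ 64.
Since 33 = 32 + 1, 45^33 ≡ 64 · 45; multiplying out mod 67: 64·45 = 2880 ≡ 66. Thus 45^33 ≡ 66 ≡ −1 (mod 67).
By Euler's criterion 45 is a quadratic non-residue mod 67: no x satisfies x² ≡ 45 (mod 67).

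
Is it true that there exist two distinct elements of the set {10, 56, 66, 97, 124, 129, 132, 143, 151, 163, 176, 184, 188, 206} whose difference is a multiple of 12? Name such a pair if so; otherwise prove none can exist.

The pair (56, 176) works.

Reduce each element mod 12: 10↦10, 56↦8, 66↦6, 97↦1, 124↦4, 129↦9, 132↦0, 143↦11, 151↦7, 163↦7, 176↦8, 184↦4, 188↦8, 206↦2. The residue 8 repeats (at 56 and 176), and 176 − 56 = 120 = 10·12.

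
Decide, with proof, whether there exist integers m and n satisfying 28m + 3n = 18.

28 and 3 are coprime, so 28m + 3n ranges over all of ℤ.
Run the Euclidean algorithm on 28 and 3: 28 = 9·3 + 1, 3 = 3·1 + 0.
Unwinding: 1 = 28 − 9·3, i.e. 28·1 + 3·(-9) = 1.
Times 18: 28·18 + 3·(-162) = 18, so (18, -162) solves it.
Shifting by a multiple of (3, −28) keeps it a solution: m = 18 − 6·3 = 0, n = -162 + 6·28 = 6.
Check: 28·0 + 3·6 = 0 + 18 = 18. ✓

m = 0, n = 6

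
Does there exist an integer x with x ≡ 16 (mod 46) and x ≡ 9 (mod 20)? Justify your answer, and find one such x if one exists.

Both moduli are multiples of 2 = gcd(46, 20), so any solution would satisfy x ≡ 16 and x ≡ 9 modulo 2 simultaneously.
These are incompatible: 16 − 9 = 7 is not divisible by 2.
Hence the system has no solution.

No such integer exists.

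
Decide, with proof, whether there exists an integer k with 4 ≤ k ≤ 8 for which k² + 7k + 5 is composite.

At k = 4: 4² + 7·4 + 5 = 49 = 7·7, which is composite.

k = 4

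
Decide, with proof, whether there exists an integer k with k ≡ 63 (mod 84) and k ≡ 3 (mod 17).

gcd(84, 17) = 1, so the Chinese Remainder Theorem guarantees exactly one residue class mod 1428 satisfying both.
Write k = 63 + 84t and require 63 + 84t ≡ 3 (mod 17), i.e. 84t ≡ 8 (mod 17).
84 ≡ 16 (mod 17), so this reads 16t ≡ 8 (mod 17). Note 16·16 = 256 ≡ 1 (mod 17) (as 256 − 1 = 15·17), so 16⁻¹ ≡ 16.
Multiplying by 16: t ≡ 16·8 = 128 ≡ 9 (mod 17).
With t = 9: k = 63 + 84·9 = 819.
Indeed 819 ≡ 63 (mod 84) and 819 ≡ 3 (mod 17).

k = 819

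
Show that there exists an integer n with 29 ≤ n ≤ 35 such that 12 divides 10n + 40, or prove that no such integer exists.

n = 32

Try n = 32: 10·32 + 40 = 360 = 30·12, which is divisible by 12.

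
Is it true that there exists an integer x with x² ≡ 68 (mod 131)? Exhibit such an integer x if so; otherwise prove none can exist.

There is no such integer.

131 is prime, so by Euler's criterion 68 is a square mod 131 iff 68^((131−1)/2) = 68^65 ≡ 1 (mod 131).
Repeated squaring mod 131: 68^2 = 4624 ≡ 39; 68^4 ≡ 39² = 1521 ≡ 80; 68^8 ≡ 80² = 6400 ≡ 112; 68^16 ≡ 112² = 12544 ≡ 99; 68^32 ≡ 99² = 9801 ≡ 107; 68^64 ≡ 107² = 11449 ≡ 52.
Since 65 = 64 + 1, 68^65 ≡ 52 · 68; multiplying out mod 131: 52·68 = 3536 ≡ 130. Thus 68^65 ≡ 130 ≡ −1 (mod 131).
By Euler's criterion 68 is a quadratic non-residue mod 131: no x satisfies x² ≡ 68 (mod 131).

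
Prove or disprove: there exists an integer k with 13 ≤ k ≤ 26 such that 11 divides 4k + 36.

Try k = 13: 4·13 + 36 = 88 = 8·11, which is divisible by 11.

k = 13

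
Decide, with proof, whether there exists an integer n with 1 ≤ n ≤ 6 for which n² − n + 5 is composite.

n = 5

At n = 5: 5² − 5 + 5 = 25 = 5·5, which is composite.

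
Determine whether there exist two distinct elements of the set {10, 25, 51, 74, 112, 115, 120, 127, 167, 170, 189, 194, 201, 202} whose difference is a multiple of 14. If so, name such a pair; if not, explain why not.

Two integers differ by a multiple of 14 exactly when they have the same residue mod 14. The residues are 10↦10, 25↦11, 51↦9, 74↦4, 112↦0, 115↦3, 120↦8, 127↦1, 167↦13, 170↦2, 189↦7, 194↦12, 201↦5, 202↦6.
No residue repeats among the 14 elements, so no pair has difference ≡ 0 (mod 14).

There is no such pair.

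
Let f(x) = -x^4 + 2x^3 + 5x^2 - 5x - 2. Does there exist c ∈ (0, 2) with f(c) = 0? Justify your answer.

f(0) = -2 and f(2) = 8, which have opposite signs.
f is continuous everywhere (it is a polynomial), in particular on [0, 2].
By the Intermediate Value Theorem, f takes the value 0 somewhere in the open interval.

Yes, f has a root in the interval.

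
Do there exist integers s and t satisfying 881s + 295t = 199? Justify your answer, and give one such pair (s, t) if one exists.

s = 24, t = -71

881 and 295 are coprime, so 881s + 295t ranges over all of ℤ.
Run the Euclidean algorithm on 881 and 295: 881 = 2·295 + 291, 295 = 1·291 + 4, 291 = 72·4 + 3, 4 = 1·3 + 1, 3 = 3·1 + 0.
Working back up the chain: 1 = 4 − 1·3 = 4 − (291 − 72·4) = −291 + 73·4 = −291 + 73·(295 − 1·291) = 73·295 − 74·291 = 73·295 − 74·(881 − 2·295) = −74·881 + 221·295. So 881·(-74) + 295·221 = 1.
Times 199: 881·(-14726) + 295·43979 = 199, so (-14726, 43979) solves it.
The general solution is s = -14726 + 295k, t = 43979 − 881k; taking k = 50 gives the smaller pair s = 24, t = -71.
Check: 881·24 + 295·(-71) = 21144 − 20945 = 199. ✓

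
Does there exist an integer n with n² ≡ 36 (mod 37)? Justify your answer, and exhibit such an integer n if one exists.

Take n = 31. Then 31² = 961 = 25·37 + 36, so 31² ≡ 36 (mod 37).

n = 31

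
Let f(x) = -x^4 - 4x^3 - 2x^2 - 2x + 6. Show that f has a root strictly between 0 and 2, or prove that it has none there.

Such a root exists.

f(0) = 6 and f(2) = -54, which have opposite signs.
As a polynomial, f is continuous on every closed interval.
By the Intermediate Value Theorem f must vanish at some point of (0, 2).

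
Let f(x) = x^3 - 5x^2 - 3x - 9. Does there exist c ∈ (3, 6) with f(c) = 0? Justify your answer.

Such a root exists.

f(3) = -36 and f(6) = 9, which have opposite signs.
f is continuous everywhere (it is a polynomial), in particular on [3, 6].
So by the Intermediate Value Theorem there is a c strictly between 3 and 6 with f(c) = 0.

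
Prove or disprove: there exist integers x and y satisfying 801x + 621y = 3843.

gcd(801, 621) = 9, and 9 divides 3843, so integer solutions exist.
Dividing through by 9 reduces the equation to 89x + 69y = 427.
Euclidean algorithm: 89 = 1·69 + 20, 69 = 3·20 + 9, 20 = 2·9 + 2, 9 = 4·2 + 1, 2 = 2·1 + 0.
Back-substituting, 1 = 9 − 4·2 = 9 − 4·(20 − 2·9) = −4·20 + 9·9 = −4·20 + 9·(69 − 3·20) = 9·69 − 31·20 = 9·69 − 31·(89 − 1·69) = −31·89 + 40·69; that is, 89·(-31) + 69·40 = 1.
Times 427: 89·(-13237) + 69·17080 = 427, so (-13237, 17080) solves it.
The general solution is x = -13237 + 69k, y = 17080 − 89k; taking k = 192 gives the smaller pair x = 11, y = -8.
Indeed 801·11 + 621·(-8) = 8811 − 4968 = 3843.

x = 11, y = -8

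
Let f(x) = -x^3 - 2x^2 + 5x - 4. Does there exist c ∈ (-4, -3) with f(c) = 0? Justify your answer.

Yes, f has a root in the interval.

f(-4) = 8 and f(-3) = -10, which have opposite signs.
Since f is a polynomial it is continuous on [-4, -3].
The Intermediate Value Theorem then guarantees some c ∈ (-4, -3) with f(c) = 0.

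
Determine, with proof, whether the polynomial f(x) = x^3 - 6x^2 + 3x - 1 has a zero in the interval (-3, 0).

f(-3) = -91 and f(0) = -1, both negative, so a sign-change argument is unavailable; we show f keeps this sign on the whole interval.
Substitute x = −u, where 0 < u < 3 on the interval. Expanding, f(−u) = -u^3 - 6u^2 - 3u - 1.
The nonzero coefficients here are all negative, so for u > 0 every term is negative (or zero), and the constant term -1 is strictly negative.
Therefore f(x) < 0 throughout (-3, 0), and f has no zero there.

f has no root in that interval.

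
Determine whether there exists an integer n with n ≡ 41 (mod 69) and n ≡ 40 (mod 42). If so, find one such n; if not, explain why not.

gcd(69, 42) = 3. If n ≡ 41 (mod 69) and n ≡ 40 (mod 42), then n ≡ 41 (mod 3) and n ≡ 40 (mod 3).
However 41 ≡ 2 and 40 ≡ 1 (mod 3), and 2 ≠ 1.
So no integer satisfies both congruences.

No such integer exists.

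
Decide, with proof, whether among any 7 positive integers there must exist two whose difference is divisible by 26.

Take the 7 consecutive integers 111, 112, …, 117: their residues mod 26 are all distinct because 7 ≤ 26.
Any two of them differ by at most 6 < 26 and by at least 1, so no difference is a multiple of 26.

No, the set {111, 112, 113, 114, 115, 116, 117} is a counterexample.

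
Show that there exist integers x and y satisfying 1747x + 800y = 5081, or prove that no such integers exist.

Since gcd(1747, 800) = 1, every integer is an integer combination of 1747 and 800.
Euclidean algorithm: 1747 = 2·800 + 147, 800 = 5·147 + 65, 147 = 2·65 + 17, 65 = 3·17 + 14, 17 = 1·14 + 3, 14 = 4·3 + 2, 3 = 1·2 + 1, 2 = 2·1 + 0.
Back-substituting, 1 = 3 − 1·2 = 3 − (14 − 4·3) = −14 + 5·3 = −14 + 5·(17 − 1·14) = 5·17 − 6·14 = 5·17 − 6·(65 − 3·17) = −6·65 + 23·17 = −6·65 + 23·(147 − 2·65) = 23·147 − 52·65 = 23·147 − 52·(800 − 5·147) = −52·800 + 283·147 = −52·800 + 283·(1747 − 2·800) = 283·1747 − 618·800; that is, 1747·283 + 800·(-618) = 1.
Times 5081: 1747·1437923 + 800·(-3140058) = 5081, so (1437923, -3140058) solves it.
The general solution is x = 1437923 + 800k, y = -3140058 − 1747k; taking k = -1797 gives the smaller pair x = 323, y = -699.
Check: 1747·323 + 800·(-699) = 564281 − 559200 = 5081. ✓

x = 323, y = -699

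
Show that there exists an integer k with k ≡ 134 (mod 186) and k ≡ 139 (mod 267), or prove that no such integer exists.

No, no such integer exists.

gcd(186, 267) = 3. If k ≡ 134 (mod 186) and k ≡ 139 (mod 267), then k ≡ 134 (mod 3) and k ≡ 139 (mod 3).
These are incompatible: 134 − 139 = -5 is not divisible by 3.
Hence the system has no solution.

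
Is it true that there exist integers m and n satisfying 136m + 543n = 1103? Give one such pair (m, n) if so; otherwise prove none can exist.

m = 68, n = -15

Since gcd(136, 543) = 1, every integer is an integer combination of 136 and 543.
Dividing repeatedly: 543 = 3·136 + 135, 136 = 1·135 + 1, 135 = 135·1 + 0.
Working back up the chain: 1 = 136 − 1·135 = 136 − (543 − 3·136) = −543 + 4·136. So 136·4 + 543·(-1) = 1.
Scaling by 1103 gives the particular solution (m, n) = (4412, -1103).
Shifting by a multiple of (543, −136) keeps it a solution: m = 4412 − 8·543 = 68, n = -1103 + 8·136 = -15.
Indeed 136·68 + 543·(-15) = 9248 − 8145 = 1103.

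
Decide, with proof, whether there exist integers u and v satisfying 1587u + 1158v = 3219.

Every value of 1587u + 1158v is a multiple of gcd(1587, 1158) = 3; since 3 ∣ 3219, solutions exist.
Dividing through by 3 reduces the equation to 529u + 386v = 1073.
Euclidean algorithm: 529 = 1·386 + 143, 386 = 2·143 + 100, 143 = 1·100 + 43, 100 = 2·43 + 14, 43 = 3·14 + 1, 14 = 14·1 + 0.
Back-substituting, 1 = 43 − 3·14 = 43 − 3·(100 − 2·43) = −3·100 + 7·43 = −3·100 + 7·(143 − 1·100) = 7·143 − 10·100 = 7·143 − 10·(386 − 2·143) = −10·386 + 27·143 = −10·386 + 27·(529 − 1·386) = 27·529 − 37·386; that is, 529·27 + 386·(-37) = 1.
Scaling by 1073 gives the particular solution (u, v) = (28971, -39701).
The general solution is u = 28971 + 386k, v = -39701 − 529k; taking k = -75 gives the smaller pair u = 21, v = -26.
Indeed 1587·21 + 1158·(-26) = 33327 − 30108 = 3219.

u = 21, v = -26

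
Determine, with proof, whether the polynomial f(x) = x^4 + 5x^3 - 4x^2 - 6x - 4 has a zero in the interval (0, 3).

f(0) = -4 and f(3) = 158, which have opposite signs.
Since f is a polynomial it is continuous on [0, 3].
By the Intermediate Value Theorem f must vanish at some point of (0, 3).

Such a root exists.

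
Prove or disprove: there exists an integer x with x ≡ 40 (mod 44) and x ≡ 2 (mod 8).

gcd(44, 8) = 4. If x ≡ 40 (mod 44) and x ≡ 2 (mod 8), then x ≡ 40 (mod 4) and x ≡ 2 (mod 4).
But 40 mod 4 = 0 while 2 mod 4 = 2, a contradiction.
Hence the system has no solution.

No, no such integer exists.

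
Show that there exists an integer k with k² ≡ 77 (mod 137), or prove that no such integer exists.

Take k = 25. Then 25² = 625 = 4·137 + 77, so 25² ≡ 77 (mod 137).

k = 25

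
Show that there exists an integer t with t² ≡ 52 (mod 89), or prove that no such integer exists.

No, no such integer exists.

Apply Euler's criterion with the prime 89: 52 is a quadratic residue iff 52^44 ≡ 1 (mod 89), and a non-residue iff it is ≡ −1.
Repeated squaring mod 89: 52^2 = 2704 ≡ 34; 52^4 ≡ 34² = 1156 ≡ 88; 52^8 ≡ 88² = 7744 ≡ 1; 52^16 ≡ 1² = 1 ≡ 1; 52^32 ≡ 1² = 1 ≡ 1.
Since 44 = 32 + 8 + 4, 52^44 ≡ 1 · 1 · 88; multiplying out mod 89: 1·1 = 1 ≡ 1, then 1·88 = 88 ≡ 88. Thus 52^44 ≡ 88 ≡ −1 (mod 89).
The value −1 means 52 is a non-residue modulo 89, so t² ≡ 52 (mod 89) is impossible.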